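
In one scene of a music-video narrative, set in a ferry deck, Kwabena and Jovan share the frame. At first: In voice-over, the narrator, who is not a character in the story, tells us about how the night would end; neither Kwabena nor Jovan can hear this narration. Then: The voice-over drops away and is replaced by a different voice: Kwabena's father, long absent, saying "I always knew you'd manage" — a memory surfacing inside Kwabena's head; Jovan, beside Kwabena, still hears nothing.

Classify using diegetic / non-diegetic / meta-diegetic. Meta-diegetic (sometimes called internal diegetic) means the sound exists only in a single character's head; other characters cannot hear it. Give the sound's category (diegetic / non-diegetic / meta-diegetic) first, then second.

First: the external narrator addresses only the audience — outside the story world → non-diegetic.
Second: the replacement voice is a memory inside Kwabena's mind specifically → meta-diegetic.

non-diegetic, meta-diegetic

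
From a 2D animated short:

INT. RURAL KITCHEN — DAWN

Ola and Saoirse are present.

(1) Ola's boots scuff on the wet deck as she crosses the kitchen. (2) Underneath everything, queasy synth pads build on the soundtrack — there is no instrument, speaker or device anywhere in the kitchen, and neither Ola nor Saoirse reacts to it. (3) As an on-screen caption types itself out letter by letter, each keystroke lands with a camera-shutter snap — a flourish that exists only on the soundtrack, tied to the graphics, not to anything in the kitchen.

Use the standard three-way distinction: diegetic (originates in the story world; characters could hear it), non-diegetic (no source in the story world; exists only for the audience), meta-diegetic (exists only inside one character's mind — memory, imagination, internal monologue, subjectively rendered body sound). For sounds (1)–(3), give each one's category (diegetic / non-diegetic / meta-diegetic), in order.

(1) is diegetic: Ola's footsteps are produced in the story world.
(2) is non-diegetic: nothing in the kitchen produces it and the characters don't hear it — pure soundtrack.
(3) sound married to a title/caption — outside the diegesis by definition → non-diegetic.

diegetic, non-diegetic, non-diegetic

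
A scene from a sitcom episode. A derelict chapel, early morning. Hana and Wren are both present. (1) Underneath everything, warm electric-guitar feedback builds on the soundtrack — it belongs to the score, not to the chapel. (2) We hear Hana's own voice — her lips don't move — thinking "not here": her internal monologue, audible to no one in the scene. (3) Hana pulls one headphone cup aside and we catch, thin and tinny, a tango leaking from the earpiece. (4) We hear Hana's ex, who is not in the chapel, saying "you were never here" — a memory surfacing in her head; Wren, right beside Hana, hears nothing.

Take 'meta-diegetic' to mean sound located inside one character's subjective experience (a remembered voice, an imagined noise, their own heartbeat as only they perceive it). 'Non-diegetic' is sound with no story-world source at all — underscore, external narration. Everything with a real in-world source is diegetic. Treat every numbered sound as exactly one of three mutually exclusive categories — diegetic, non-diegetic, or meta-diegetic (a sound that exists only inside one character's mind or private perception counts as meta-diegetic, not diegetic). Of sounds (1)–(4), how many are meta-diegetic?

(1) nothing in the chapel produces it and the characters don't hear it — pure soundtrack → non-diegetic.
Sound (2): Hana's thought-voice: a private mental sound no other character can hear, so meta-diegetic.
(3) the earpiece is a real device on Hana's head — source music → diegetic.
(4) the voice is a memory playing only inside Hana's mind; Wren can't hear it → meta-diegetic.
So 2 of the 4 are meta-diegetic: (2), (4).

2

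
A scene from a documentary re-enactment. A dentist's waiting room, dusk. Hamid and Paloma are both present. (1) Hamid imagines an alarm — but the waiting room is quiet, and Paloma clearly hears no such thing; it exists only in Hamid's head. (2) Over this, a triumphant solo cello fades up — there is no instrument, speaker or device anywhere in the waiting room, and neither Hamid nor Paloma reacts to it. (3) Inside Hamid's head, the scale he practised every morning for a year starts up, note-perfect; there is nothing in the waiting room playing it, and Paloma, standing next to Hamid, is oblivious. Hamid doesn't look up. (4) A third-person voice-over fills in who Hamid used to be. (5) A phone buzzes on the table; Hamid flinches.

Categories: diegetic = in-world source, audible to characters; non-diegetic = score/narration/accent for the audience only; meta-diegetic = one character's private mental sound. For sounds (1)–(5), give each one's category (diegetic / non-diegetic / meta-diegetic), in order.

Sound (1): Hamid alone 'hears' it — an imagined sound, not present in the space, so meta-diegetic.
(2) is non-diegetic: score with no on-screen or off-screen source; it exists for the audience alone.
(3) the music is a memory playing inside Hamid's mind alone; no real-world source, Paloma can't hear it → meta-diegetic.
Sound (4): external voice-over — not a character, not heard by anyone in the scene, so non-diegetic.
Sound (5): a phone is a real object/event in the scene's world, so diegetic.

meta-diegetic, non-diegetic, meta-diegetic, non-diegetic, diegetic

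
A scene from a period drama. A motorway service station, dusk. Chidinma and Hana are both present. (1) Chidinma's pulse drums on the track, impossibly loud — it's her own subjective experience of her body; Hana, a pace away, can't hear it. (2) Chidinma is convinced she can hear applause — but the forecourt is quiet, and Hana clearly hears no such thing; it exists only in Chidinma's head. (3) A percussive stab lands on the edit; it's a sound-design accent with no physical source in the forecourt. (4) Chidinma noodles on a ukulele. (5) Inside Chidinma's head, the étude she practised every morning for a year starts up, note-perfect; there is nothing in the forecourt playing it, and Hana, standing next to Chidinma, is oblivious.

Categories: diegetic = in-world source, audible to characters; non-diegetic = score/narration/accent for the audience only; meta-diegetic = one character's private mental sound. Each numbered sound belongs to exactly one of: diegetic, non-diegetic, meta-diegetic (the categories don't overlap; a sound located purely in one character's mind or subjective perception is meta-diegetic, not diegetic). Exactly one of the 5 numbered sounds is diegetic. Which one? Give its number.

(1) is meta-diegetic: point-of-audition from inside Chidinma's body; not a sound in the room.
(2) subjective to Chidinma: the forecourt is silent and Hana hears nothing → meta-diegetic.
(3) is non-diegetic: it's a sound-design accent with no in-world source; no one in the scene can hear it.
Sound (4): Chidinma is producing the music live, in the story world, so diegetic.
Sound (5): remembered music, private to Chidinma — Hana is oblivious because it isn't in the room, so meta-diegetic.
Only (4) is diegetic.

4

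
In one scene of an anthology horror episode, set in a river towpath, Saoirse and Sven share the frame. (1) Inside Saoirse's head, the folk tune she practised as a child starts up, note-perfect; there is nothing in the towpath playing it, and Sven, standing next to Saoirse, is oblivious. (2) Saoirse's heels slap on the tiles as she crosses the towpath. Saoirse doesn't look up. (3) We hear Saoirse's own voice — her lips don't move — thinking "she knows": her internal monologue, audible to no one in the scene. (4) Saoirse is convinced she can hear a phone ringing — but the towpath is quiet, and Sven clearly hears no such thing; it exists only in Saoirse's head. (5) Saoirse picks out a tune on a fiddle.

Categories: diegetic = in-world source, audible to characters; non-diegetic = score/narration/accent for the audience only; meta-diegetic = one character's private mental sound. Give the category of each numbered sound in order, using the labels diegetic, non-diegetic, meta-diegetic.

meta-diegetic, diegetic, meta-diegetic, meta-diegetic, diegetic

(1) is meta-diegetic: it lives in Saoirse's subjectivity, not in the towpath.
Sound (2): Saoirse's footsteps are produced in the story world, so diegetic.
(3) is meta-diegetic: internal monologue — inside Saoirse's mind, not spoken into the scene.
(4) Saoirse alone 'hears' it — an imagined sound, not present in the space → meta-diegetic.
(5) a character is playing a fiddle on screen → diegetic.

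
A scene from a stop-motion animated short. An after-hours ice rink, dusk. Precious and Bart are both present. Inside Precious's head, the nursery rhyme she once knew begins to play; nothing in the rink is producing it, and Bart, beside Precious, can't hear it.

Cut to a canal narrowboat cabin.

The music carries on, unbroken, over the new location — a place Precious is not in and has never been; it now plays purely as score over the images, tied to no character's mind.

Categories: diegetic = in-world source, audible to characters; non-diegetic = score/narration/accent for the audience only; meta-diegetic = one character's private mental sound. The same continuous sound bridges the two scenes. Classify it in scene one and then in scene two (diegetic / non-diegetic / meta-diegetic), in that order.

Scene one: the music exists only inside Precious's mind; Bart can't hear it → meta-diegetic.
Scene two: it's detached from Precious entirely and plays over unrelated images with no in-world source — conventional underscore → non-diegetic.

meta-diegetic, non-diegetic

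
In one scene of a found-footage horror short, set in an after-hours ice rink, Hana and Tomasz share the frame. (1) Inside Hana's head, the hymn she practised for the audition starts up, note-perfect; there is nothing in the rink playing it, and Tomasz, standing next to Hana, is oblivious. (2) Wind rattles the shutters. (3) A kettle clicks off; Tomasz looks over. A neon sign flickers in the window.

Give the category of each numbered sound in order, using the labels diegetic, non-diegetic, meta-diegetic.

Sound (1): remembered music, private to Hana — Tomasz is oblivious because it isn't in the room, so meta-diegetic.
(2) is diegetic: ambient/room sound belonging to the story's physical space.
(3) an in-world source (a kettle); characters could hear it → diegetic.

meta-diegetic, diegetic, diegetic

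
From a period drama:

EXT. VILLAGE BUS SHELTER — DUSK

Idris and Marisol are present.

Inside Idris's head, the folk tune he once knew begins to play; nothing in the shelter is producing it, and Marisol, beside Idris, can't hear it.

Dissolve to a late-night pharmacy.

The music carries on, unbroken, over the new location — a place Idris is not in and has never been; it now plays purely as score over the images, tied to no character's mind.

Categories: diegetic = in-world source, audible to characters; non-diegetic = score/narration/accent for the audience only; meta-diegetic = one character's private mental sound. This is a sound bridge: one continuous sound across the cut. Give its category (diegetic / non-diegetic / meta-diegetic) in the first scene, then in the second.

meta-diegetic, non-diegetic

Scene one: the music exists only inside Idris's mind; Marisol can't hear it → meta-diegetic.
Scene two: it's detached from Idris entirely and plays over unrelated images with no in-world source — conventional underscore → non-diegetic.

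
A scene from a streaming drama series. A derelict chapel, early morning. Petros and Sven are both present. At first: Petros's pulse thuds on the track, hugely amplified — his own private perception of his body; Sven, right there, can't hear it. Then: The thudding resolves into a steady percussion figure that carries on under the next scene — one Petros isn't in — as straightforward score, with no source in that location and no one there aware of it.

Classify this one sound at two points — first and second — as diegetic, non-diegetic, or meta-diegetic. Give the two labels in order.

First: it's Petros's subjective body sound, inaudible to Sven → meta-diegetic.
Second: detached from Petros and playing as sourceless score over a scene he isn't in — for the audience only → non-diegetic.

meta-diegetic, non-diegetic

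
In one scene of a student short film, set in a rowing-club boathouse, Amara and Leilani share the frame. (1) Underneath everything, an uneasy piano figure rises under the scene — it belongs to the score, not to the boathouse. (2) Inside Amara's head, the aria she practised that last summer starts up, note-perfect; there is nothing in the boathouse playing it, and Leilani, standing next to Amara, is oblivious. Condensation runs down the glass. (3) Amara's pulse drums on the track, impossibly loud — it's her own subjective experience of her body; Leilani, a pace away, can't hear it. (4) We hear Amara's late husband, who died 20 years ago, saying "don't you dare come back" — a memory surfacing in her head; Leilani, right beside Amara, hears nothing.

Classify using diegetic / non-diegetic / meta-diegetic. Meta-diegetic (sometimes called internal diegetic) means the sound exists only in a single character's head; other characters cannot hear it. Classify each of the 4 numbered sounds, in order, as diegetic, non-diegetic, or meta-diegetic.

non-diegetic, meta-diegetic, meta-diegetic, meta-diegetic

(1) is non-diegetic: it has no source in the story world and no character can hear it — it's underscore.
(2) it lives in Amara's subjectivity, not in the boathouse → meta-diegetic.
(3) it's Amara's internal bodily sensation rendered as sound; only Amara 'hears' it → meta-diegetic.
Sound (4): it's Amara's recollection rendered as sound; the other character can't hear it, so meta-diegetic.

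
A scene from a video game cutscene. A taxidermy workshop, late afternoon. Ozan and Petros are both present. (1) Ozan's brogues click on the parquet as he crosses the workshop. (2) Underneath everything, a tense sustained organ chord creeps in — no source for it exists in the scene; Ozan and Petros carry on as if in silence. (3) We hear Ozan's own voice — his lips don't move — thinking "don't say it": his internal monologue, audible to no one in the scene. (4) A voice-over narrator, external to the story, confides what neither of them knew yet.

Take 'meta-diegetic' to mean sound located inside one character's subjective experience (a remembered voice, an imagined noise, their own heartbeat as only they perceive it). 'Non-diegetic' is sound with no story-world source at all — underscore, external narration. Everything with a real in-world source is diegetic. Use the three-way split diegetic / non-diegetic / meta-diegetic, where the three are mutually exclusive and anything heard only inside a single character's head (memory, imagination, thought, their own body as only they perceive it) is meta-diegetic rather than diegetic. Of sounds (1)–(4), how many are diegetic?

1

(1) is diegetic: it's the physical sound of Ozan moving in the space.
Sound (2): nothing in the workshop produces it and the characters don't hear it — pure soundtrack, so non-diegetic.
(3) is meta-diegetic: internal monologue — inside Ozan's mind, not spoken into the scene.
Sound (4): external voice-over — not a character, not heard by anyone in the scene, so non-diegetic.
So 1 of the 4 is diegetic: (1).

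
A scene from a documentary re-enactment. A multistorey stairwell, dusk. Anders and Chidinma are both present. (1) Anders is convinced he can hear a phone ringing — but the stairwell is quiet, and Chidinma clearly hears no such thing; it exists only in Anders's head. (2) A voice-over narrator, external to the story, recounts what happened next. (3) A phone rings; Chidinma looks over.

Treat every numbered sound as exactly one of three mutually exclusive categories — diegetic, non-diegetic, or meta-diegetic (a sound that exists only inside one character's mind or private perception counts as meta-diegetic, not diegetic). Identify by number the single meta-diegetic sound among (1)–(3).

1

(1) is meta-diegetic: Anders alone 'hears' it — an imagined sound, not present in the space.
Sound (2): the narrator exists outside the story world, addressing only the audience, so non-diegetic.
Sound (3): an in-world source (a phone); characters could hear it, so diegetic.
Only (1) is meta-diegetic.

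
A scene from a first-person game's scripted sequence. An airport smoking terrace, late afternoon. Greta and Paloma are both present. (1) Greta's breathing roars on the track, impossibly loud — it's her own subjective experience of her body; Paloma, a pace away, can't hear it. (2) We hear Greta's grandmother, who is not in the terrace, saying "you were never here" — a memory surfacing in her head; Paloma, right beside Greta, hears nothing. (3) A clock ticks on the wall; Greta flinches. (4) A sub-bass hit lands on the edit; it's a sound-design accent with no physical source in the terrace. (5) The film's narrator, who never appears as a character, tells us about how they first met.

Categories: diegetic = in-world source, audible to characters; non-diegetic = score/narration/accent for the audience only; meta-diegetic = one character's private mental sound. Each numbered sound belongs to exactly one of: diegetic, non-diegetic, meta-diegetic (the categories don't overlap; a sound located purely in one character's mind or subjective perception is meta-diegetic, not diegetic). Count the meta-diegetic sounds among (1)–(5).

2

Sound (1): a subjective body sound — Greta's private perception, inaudible to Paloma, so meta-diegetic.
(2) the voice is a memory playing only inside Greta's mind; Paloma can't hear it → meta-diegetic.
(3) the sound comes from a clock physically present in the location → diegetic.
Sound (4): it's a sound-design accent with no in-world source; no one in the scene can hear it, so non-diegetic.
Sound (5): the narrator exists outside the story world, addressing only the audience, so non-diegetic.
So 2 of the 5 are meta-diegetic: (1), (2).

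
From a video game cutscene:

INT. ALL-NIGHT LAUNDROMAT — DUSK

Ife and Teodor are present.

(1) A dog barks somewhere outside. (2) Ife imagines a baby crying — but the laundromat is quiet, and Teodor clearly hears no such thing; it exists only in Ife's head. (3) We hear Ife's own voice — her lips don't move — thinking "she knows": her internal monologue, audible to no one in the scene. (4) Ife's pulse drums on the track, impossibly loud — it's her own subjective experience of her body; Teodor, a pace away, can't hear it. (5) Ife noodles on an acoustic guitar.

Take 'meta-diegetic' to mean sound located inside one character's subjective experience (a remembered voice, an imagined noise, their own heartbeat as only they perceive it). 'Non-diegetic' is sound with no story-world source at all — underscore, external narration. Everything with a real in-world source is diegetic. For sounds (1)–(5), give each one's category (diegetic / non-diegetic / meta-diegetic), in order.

(1) is diegetic: the sound comes from a dog physically present in the location.
(2) is meta-diegetic: Ife alone 'hears' it — an imagined sound, not present in the space.
(3) is meta-diegetic: Ife's thought-voice: a private mental sound no other character can hear.
(4) point-of-audition from inside Ife's body; not a sound in the room → meta-diegetic.
(5) the instrument and the performer are both in the scene → diegetic.

diegetic, meta-diegetic, meta-diegetic, meta-diegetic, diegetic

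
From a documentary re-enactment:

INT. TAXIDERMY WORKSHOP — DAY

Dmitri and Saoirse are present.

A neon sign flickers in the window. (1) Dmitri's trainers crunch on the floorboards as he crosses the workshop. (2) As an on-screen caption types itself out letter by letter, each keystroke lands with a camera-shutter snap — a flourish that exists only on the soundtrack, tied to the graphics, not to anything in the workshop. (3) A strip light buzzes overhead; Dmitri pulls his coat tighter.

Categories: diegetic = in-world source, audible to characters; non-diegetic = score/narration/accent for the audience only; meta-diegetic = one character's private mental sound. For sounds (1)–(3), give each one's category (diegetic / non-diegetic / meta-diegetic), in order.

(1) is diegetic: Dmitri's footsteps are produced in the story world.
Sound (2): it accompanies on-screen graphics, not anything inside the story world, so non-diegetic.
Sound (3): it's the actual ambient sound of the location, so diegetic.

diegetic, non-diegetic, diegetic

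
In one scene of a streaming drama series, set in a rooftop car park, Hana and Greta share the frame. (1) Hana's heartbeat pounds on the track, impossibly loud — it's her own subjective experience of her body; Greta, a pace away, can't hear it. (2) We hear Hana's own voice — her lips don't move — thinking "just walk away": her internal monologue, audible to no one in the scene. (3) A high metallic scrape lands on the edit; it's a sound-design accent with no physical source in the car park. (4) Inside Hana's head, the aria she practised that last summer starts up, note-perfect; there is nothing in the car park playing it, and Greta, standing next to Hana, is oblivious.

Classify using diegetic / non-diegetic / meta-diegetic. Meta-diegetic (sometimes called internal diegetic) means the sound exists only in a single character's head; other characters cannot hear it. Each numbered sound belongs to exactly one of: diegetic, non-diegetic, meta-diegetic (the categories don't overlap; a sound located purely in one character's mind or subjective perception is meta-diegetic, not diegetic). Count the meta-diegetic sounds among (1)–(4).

3

Sound (1): it's Hana's internal bodily sensation rendered as sound; only Hana 'hears' it, so meta-diegetic.
(2) internal monologue — inside Hana's mind, not spoken into the scene → meta-diegetic.
(3) nothing in the scene produces it; it's an accent added for the audience → non-diegetic.
(4) it lives in Hana's subjectivity, not in the car park → meta-diegetic.
Meta-diegetic: (1), (2), (4) — that's 3.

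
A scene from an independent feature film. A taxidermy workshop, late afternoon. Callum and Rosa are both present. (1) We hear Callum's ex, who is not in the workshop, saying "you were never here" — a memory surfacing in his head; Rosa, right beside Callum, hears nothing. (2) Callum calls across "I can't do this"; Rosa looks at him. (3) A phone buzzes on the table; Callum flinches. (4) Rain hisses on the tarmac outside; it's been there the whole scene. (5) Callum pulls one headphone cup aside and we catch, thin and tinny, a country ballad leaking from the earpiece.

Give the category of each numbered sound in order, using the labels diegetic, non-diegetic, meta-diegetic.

meta-diegetic, diegetic, diegetic, diegetic, diegetic

Sound (1): the voice is a memory playing only inside Callum's mind; Rosa can't hear it, so meta-diegetic.
Sound (2): on-screen dialogue — Callum speaks and Rosa is there to hear, so diegetic.
(3) the sound comes from a phone physically present in the location → diegetic.
(4) is diegetic: it's the actual ambient sound of the location.
(5) the headphones are an on-screen source → diegetic.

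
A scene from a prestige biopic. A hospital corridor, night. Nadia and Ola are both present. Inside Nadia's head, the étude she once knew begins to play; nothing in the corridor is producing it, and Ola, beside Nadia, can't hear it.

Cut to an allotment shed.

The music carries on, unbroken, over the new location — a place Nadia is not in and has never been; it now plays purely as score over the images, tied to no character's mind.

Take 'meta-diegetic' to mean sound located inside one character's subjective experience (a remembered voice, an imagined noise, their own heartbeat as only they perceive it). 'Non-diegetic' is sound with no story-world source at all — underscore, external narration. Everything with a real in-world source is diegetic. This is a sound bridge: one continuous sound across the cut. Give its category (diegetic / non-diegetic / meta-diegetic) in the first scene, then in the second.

Scene one: the music exists only inside Nadia's mind; Ola can't hear it → meta-diegetic.
Scene two: it's detached from Nadia entirely and plays over unrelated images with no in-world source — conventional underscore → non-diegetic.

meta-diegetic, non-diegetic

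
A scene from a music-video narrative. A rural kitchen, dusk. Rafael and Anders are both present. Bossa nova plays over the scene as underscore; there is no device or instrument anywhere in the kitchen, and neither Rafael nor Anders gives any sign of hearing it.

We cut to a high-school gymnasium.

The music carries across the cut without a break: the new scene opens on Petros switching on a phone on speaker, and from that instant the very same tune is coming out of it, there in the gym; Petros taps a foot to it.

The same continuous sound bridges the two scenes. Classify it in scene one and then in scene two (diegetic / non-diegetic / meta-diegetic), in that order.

non-diegetic, diegetic

Scene one: there's no in-world source anywhere and no character hears it — underscore for the audience only → non-diegetic.
Scene two: once Petros turns on a phone on speaker, the music has a real source in the story world and Petros reacts to it → diegetic.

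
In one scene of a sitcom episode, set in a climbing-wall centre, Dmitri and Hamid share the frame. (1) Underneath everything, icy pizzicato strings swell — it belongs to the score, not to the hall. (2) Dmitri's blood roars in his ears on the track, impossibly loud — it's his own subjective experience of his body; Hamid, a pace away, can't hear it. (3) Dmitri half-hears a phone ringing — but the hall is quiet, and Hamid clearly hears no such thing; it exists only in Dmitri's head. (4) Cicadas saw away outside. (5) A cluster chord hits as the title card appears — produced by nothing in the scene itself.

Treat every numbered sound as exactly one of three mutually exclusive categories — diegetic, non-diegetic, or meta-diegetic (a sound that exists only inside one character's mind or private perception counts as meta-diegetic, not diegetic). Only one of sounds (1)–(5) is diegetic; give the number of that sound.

4

(1) nothing in the hall produces it and the characters don't hear it — pure soundtrack → non-diegetic.
(2) a subjective body sound — Dmitri's private perception, inaudible to Hamid → meta-diegetic.
(3) is meta-diegetic: subjective to Dmitri: the hall is silent and Hamid hears nothing.
(4) is diegetic: ambient/room sound belonging to the story's physical space.
Sound (5): it's a sound-design accent with no in-world source; no one in the scene can hear it, so non-diegetic.
Only (4) is diegetic.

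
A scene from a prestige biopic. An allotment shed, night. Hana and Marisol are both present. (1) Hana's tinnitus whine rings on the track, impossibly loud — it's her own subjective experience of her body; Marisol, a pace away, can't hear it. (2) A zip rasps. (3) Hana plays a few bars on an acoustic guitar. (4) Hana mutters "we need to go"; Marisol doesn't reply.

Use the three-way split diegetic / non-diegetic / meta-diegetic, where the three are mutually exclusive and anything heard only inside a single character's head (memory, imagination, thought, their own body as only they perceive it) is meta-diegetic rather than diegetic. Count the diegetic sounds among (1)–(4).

3

Sound (1): it's Hana's internal bodily sensation rendered as sound; only Hana 'hears' it, so meta-diegetic.
(2) is diegetic: an in-world source (a zip); characters could hear it.
Sound (3): a character is playing an acoustic guitar on screen, so diegetic.
(4) Hana is a character speaking aloud in the scene → diegetic.
Diegetic: (2), (3), (4) — that's 3.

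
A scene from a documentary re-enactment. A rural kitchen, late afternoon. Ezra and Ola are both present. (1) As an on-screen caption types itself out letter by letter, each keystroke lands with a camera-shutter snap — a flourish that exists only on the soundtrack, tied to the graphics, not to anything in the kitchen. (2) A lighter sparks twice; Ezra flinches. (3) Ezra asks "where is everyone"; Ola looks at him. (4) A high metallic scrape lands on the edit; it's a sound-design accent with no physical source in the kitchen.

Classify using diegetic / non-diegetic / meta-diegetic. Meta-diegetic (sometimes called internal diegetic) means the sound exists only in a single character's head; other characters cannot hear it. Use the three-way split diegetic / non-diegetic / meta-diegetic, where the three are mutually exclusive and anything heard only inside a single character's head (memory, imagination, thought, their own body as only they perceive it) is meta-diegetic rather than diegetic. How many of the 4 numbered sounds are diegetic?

2

(1) the caption isn't part of the story world, so neither is the sound tied to it → non-diegetic.
Sound (2): an in-world source (a lighter); characters could hear it, so diegetic.
(3) is diegetic: Ezra is a character speaking aloud in the scene.
Sound (4): nothing in the scene produces it; it's an accent added for the audience, so non-diegetic.
Diegetic: (2), (3) — that's 2.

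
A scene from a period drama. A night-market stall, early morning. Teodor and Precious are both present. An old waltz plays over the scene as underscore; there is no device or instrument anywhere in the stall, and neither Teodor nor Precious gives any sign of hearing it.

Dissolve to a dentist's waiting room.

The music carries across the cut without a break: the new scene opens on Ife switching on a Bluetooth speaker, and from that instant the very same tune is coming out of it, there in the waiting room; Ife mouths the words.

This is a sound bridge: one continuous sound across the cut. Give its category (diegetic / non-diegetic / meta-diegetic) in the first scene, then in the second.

non-diegetic, diegetic

Scene one: there's no in-world source anywhere and no character hears it — underscore for the audience only → non-diegetic.
Scene two: once Ife turns on a Bluetooth speaker, the music has a real source in the story world and Ife reacts to it → diegetic.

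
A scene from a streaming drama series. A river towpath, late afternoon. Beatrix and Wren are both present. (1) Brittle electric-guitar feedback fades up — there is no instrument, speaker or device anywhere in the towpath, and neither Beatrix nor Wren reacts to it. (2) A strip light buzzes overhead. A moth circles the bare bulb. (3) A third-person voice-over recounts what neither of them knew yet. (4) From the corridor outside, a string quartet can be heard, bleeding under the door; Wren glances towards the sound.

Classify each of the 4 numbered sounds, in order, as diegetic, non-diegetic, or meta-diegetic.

Sound (1): score with no on-screen or off-screen source; it exists for the audience alone, so non-diegetic.
Sound (2): ambient/room sound belonging to the story's physical space, so diegetic.
(3) is non-diegetic: commentary laid over the scene from outside the fiction.
(4) it's coming from the corridor outside — a location within the story world — and Wren reacts → diegetic.

non-diegetic, diegetic, non-diegetic, diegetic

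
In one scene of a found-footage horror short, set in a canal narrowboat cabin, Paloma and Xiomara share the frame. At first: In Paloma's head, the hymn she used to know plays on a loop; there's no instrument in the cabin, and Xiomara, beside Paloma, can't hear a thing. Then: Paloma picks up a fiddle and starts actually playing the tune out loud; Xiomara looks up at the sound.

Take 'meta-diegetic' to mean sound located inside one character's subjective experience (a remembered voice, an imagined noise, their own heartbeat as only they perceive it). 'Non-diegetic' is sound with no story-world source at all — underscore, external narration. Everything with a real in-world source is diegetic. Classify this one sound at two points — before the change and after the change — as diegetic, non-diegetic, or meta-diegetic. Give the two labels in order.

meta-diegetic, diegetic

Before the change: the tune exists only as Paloma's private memory; Xiomara can't hear it → meta-diegetic.
After the change: Paloma is now producing it live on a fiddle, in the room, and Xiomara hears it → diegetic.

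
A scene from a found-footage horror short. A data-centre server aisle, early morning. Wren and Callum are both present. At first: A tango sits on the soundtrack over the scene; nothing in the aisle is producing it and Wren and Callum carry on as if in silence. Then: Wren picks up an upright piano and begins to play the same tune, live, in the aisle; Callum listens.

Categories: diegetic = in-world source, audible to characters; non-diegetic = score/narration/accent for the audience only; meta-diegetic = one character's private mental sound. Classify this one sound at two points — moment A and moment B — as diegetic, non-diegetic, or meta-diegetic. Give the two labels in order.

non-diegetic, diegetic

Moment A: no in-world source exists and no character can hear it — underscore → non-diegetic.
Moment B: an upright piano is now a real source in the story world and the characters hear it → diegetic.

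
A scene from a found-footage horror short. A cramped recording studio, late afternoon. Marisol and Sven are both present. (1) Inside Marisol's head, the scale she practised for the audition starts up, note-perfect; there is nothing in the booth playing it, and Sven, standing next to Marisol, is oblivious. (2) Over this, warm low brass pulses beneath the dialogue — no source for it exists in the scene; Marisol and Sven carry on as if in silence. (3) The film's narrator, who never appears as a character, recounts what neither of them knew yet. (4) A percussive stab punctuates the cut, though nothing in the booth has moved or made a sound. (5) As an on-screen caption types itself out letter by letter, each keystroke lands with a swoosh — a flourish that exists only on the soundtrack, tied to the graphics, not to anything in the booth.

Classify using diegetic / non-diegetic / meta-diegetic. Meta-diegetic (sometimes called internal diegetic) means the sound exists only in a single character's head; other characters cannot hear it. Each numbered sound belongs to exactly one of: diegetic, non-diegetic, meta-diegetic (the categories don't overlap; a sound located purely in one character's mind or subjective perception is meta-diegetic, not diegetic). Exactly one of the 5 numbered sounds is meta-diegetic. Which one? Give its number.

1

Sound (1): remembered music, private to Marisol — Sven is oblivious because it isn't in the room, so meta-diegetic.
Sound (2): it has no source in the story world and no character can hear it — it's underscore, so non-diegetic.
Sound (3): commentary laid over the scene from outside the fiction, so non-diegetic.
Sound (4): nothing in the scene produces it; it's an accent added for the audience, so non-diegetic.
(5) is non-diegetic: it accompanies on-screen graphics, not anything inside the story world.
Only (1) is meta-diegetic.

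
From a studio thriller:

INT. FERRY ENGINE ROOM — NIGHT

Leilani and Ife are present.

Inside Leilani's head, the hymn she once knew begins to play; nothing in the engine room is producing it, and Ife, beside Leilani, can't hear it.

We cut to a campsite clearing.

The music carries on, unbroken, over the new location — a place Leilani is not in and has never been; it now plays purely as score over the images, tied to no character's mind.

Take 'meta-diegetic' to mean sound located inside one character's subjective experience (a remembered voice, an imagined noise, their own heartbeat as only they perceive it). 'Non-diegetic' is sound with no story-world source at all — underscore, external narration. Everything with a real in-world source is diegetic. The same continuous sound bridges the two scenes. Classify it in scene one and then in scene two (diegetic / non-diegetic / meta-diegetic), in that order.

Scene one: the music exists only inside Leilani's mind; Ife can't hear it → meta-diegetic.
Scene two: it's detached from Leilani entirely and plays over unrelated images with no in-world source — conventional underscore → non-diegetic.

meta-diegetic, non-diegetic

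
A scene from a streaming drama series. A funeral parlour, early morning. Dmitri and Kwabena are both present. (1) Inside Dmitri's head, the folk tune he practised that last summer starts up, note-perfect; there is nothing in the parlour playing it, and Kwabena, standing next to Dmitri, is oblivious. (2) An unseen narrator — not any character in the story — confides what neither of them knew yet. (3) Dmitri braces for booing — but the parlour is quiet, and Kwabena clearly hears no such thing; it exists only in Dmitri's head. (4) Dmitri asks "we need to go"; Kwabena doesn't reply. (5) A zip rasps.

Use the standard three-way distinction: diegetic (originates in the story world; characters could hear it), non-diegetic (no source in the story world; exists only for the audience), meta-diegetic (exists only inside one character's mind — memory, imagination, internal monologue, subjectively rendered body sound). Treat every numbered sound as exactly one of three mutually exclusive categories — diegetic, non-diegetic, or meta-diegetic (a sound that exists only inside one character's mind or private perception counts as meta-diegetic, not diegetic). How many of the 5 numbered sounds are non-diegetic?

1

(1) is meta-diegetic: it lives in Dmitri's subjectivity, not in the parlour.
(2) is non-diegetic: external voice-over — not a character, not heard by anyone in the scene.
(3) is meta-diegetic: subjective to Dmitri: the parlour is silent and Kwabena hears nothing.
(4) is diegetic: spoken by a character present in the story world.
(5) is diegetic: a zip is a real object/event in the scene's world.
Non-diegetic: (2) — that's 1.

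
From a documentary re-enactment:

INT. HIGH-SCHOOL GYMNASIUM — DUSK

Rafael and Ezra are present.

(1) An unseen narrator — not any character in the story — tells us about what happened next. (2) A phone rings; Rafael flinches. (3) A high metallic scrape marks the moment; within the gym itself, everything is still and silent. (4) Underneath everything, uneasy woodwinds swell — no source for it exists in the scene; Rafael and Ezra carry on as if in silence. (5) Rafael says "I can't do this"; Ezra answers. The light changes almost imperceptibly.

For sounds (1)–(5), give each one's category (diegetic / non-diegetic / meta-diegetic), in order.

non-diegetic, diegetic, non-diegetic, non-diegetic, diegetic

(1) external voice-over — not a character, not heard by anyone in the scene → non-diegetic.
(2) the sound comes from a phone physically present in the location → diegetic.
(3) it's a sound-design accent with no in-world source; no one in the scene can hear it → non-diegetic.
(4) nothing in the gym produces it and the characters don't hear it — pure soundtrack → non-diegetic.
(5) is diegetic: Rafael is a character speaking aloud in the scene.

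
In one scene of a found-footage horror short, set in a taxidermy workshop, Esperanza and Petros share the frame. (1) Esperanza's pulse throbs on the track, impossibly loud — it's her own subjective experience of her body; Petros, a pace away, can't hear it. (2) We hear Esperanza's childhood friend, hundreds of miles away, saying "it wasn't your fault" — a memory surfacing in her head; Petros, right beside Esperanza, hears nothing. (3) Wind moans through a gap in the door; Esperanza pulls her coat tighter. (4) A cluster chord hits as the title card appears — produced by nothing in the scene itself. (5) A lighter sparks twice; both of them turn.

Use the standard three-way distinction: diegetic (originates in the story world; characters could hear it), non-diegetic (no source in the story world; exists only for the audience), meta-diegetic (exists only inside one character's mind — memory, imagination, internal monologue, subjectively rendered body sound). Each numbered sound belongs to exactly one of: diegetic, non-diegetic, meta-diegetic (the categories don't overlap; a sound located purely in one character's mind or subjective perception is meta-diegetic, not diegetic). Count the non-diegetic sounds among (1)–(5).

1

(1) it's Esperanza's internal bodily sensation rendered as sound; only Esperanza 'hears' it → meta-diegetic.
(2) a remembered line, private to Esperanza — not present in the room, not audible to Petros → meta-diegetic.
(3) ambient/room sound belonging to the story's physical space → diegetic.
Sound (4): nothing in the scene produces it; it's an accent added for the audience, so non-diegetic.
(5) is diegetic: an in-world source (a lighter); characters could hear it.
Non-diegetic: (4) — that's 1.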